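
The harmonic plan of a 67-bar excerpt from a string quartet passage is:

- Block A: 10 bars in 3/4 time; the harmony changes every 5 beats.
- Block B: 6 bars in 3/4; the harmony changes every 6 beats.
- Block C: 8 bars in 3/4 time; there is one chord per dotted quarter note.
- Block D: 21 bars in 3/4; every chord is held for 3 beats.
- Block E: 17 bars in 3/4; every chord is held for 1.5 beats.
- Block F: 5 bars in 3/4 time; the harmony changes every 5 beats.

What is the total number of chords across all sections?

A has 30 beats and chords last 5 each, so 6 chords.
B has 18 beats and chords last 6 each, so 3 chords.
C has 24 beats and chords last 1.5 each, so 16 chords.
D has 63 beats and chords last 3 each, so 21 chords.
E has 51 beats and chords last 1.5 each, so 34 chords.
F has 15 beats and chords last 5 each, so 3 chords.
Total: 6 + 3 + 16 + 21 + 34 + 3 = 83.

83 chords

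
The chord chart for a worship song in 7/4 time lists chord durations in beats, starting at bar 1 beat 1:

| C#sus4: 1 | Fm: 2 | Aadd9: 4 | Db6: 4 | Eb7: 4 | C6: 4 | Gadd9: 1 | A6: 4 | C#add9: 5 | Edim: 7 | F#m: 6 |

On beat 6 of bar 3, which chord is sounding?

Gadd9

Beat 6 of bar 3 is beat (3−1)×7 + 6 = 20 overall.
Running totals: C#sus4 ends at 1, Fm ends at 3, Aadd9 ends at 7, Db6 ends at 11, Eb7 ends at 15, C6 ends at 19, Gadd9 ends at 20.
Beat 20 falls within Gadd9.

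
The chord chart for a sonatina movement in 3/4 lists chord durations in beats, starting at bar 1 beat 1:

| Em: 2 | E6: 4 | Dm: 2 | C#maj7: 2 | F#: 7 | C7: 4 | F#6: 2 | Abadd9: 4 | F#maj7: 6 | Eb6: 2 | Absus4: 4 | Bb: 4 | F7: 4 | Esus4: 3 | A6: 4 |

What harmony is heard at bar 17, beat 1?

Beat 1 of bar 17 is beat (17−1)×3 + 1 = 49 overall.
Running totals: Em ends at 2, E6 ends at 6, Dm ends at 8, C#maj7 ends at 10, F# ends at 17, C7 ends at 21, F#6 ends at 23, Abadd9 ends at 27, F#maj7 ends at 33, Eb6 ends at 35, Absus4 ends at 39, Bb ends at 43, F7 ends at 47, Esus4 ends at 50.
Beat 49 falls within Esus4.

Esus4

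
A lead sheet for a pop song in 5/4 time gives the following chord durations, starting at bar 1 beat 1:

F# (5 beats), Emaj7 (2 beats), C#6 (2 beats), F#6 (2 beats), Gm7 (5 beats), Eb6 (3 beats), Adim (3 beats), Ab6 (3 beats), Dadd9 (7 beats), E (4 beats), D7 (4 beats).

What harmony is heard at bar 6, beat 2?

Dadd9

Beat 2 of bar 6 is beat (6−1)×5 + 2 = 27 overall.
Running totals: F# ends at 5, Emaj7 ends at 7, C#6 ends at 9, F#6 ends at 11, Gm7 ends at 16, Eb6 ends at 19, Adim ends at 22, Ab6 ends at 25, Dadd9 ends at 32.
Beat 27 falls within Dadd9.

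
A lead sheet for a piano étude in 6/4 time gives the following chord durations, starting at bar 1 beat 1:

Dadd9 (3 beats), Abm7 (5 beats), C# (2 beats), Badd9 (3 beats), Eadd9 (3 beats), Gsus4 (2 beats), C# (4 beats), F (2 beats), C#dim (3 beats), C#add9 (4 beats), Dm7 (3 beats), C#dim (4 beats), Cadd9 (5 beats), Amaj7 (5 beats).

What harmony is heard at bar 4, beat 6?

Beat 6 of bar 4 is beat (4−1)×6 + 6 = 24 overall.
Running totals: Dadd9 ends at 3, Abm7 ends at 8, C# ends at 10, Badd9 ends at 13, Eadd9 ends at 16, Gsus4 ends at 18, C# ends at 22, F ends at 24.
Beat 24 falls within F.

F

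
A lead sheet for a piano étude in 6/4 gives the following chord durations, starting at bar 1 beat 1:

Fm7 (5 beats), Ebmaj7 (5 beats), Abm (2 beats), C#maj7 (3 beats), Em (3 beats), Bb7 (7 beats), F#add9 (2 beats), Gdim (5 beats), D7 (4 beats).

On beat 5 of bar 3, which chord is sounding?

Beat 5 of bar 3 is beat (3−1)×6 + 5 = 17 overall.
Running totals: Fm7 ends at 5, Ebmaj7 ends at 10, Abm ends at 12, C#maj7 ends at 15, Em ends at 18.
Beat 17 falls within Em.

Em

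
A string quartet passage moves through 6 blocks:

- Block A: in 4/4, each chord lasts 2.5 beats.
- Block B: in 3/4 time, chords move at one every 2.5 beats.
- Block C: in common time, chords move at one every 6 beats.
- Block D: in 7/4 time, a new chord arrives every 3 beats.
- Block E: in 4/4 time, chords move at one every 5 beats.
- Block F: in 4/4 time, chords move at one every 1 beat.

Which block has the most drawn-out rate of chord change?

A: 4 beats/bar ÷ 2.5 beats/chord = 1.6 chords/bar.
B: 3 beats/bar ÷ 2.5 beats/chord = 1.2 chords/bar.
C: 4 beats/bar ÷ 6 beats/chord = 2/3 chords/bar.
D: 7 beats/bar ÷ 3 beats/chord = 7/3 chords/bar.
E: 4 beats/bar ÷ 5 beats/chord = 0.8 chords/bar.
F: 4 beats/bar ÷ 1 beat/chord = 4 chords/bar.
Slowest is C at 2/3 chords/bar.

Block C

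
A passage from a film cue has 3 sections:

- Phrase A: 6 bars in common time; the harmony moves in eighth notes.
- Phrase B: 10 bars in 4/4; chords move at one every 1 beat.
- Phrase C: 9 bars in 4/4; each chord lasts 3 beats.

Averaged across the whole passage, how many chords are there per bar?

4 chords per bar

A: 6 × 4 = 24 beats ÷ 0.5 = 48 chords.
B: 10 × 4 = 40 beats ÷ 1 = 40 chords.
C: 9 × 4 = 36 beats ÷ 3 = 12 chords.
Overall: 100 chords over 25 bars → 100/25 = 4 chords per bar.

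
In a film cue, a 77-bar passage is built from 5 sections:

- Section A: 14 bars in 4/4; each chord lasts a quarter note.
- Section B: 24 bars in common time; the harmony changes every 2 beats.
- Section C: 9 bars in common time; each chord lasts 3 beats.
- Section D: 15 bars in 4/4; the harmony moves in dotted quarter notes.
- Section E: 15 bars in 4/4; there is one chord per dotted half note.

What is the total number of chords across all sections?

A has 56 beats and chords last 1 each, so 56 chords.
B has 96 beats and chords last 2 each, so 48 chords.
C has 36 beats and chords last 3 each, so 12 chords.
D has 60 beats and chords last 1.5 each, so 40 chords.
E has 60 beats and chords last 3 each, so 20 chords.
Total: 56 + 48 + 12 + 40 + 20 = 176.

176 chords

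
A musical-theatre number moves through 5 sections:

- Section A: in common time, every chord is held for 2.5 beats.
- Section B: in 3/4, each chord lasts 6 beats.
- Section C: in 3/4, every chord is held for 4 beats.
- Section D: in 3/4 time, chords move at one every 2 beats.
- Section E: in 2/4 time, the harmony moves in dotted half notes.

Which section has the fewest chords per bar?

A: 4 beats/bar ÷ 2.5 beats/chord = 1.6 chords/bar.
B: 3 beats/bar ÷ 6 beats/chord = 0.5 chords/bar.
C: 3 beats/bar ÷ 4 beats/chord = 0.75 chords/bar.
D: 3 beats/bar ÷ 2 beats/chord = 1.5 chords/bar.
E: 2 beats/bar ÷ 3 beats/chord = 2/3 chords/bar.
Slowest is B at 0.5 chords/bar.

Section B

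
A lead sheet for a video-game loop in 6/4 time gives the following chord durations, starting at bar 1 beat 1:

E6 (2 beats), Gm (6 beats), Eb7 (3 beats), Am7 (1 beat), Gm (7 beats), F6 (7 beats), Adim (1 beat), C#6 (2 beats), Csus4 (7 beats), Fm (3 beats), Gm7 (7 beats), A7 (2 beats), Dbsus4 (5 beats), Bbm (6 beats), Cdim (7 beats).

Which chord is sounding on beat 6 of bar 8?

Beat 6 of bar 8 is beat (8−1)×6 + 6 = 48 overall.
Running totals: E6 ends at 2, Gm ends at 8, Eb7 ends at 11, Am7 ends at 12, Gm ends at 19, F6 ends at 26, Adim ends at 27, C#6 ends at 29, Csus4 ends at 36, Fm ends at 39, Gm7 ends at 46, A7 ends at 48.
Beat 48 falls within A7.

A7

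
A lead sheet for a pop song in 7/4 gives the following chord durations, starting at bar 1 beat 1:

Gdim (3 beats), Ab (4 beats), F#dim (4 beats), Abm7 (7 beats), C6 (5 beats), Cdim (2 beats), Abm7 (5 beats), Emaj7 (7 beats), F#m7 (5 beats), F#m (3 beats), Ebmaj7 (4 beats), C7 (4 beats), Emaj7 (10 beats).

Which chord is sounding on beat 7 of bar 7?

Ebmaj7

Beat 7 of bar 7 is beat (7−1)×7 + 7 = 49 overall.
Running totals: Gdim ends at 3, Ab ends at 7, F#dim ends at 11, Abm7 ends at 18, C6 ends at 23, Cdim ends at 25, Abm7 ends at 30, Emaj7 ends at 37, F#m7 ends at 42, F#m ends at 45, Ebmaj7 ends at 49.
Beat 49 falls within Ebmaj7.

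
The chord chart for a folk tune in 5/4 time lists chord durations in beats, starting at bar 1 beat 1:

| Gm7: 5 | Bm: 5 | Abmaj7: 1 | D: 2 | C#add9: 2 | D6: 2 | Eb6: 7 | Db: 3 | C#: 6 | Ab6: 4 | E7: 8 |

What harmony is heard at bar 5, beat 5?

Beat 5 of bar 5 is beat (5−1)×5 + 5 = 25 overall.
Running totals: Gm7 ends at 5, Bm ends at 10, Abmaj7 ends at 11, D ends at 13, C#add9 ends at 15, D6 ends at 17, Eb6 ends at 24, Db ends at 27.
Beat 25 falls within Db.

Db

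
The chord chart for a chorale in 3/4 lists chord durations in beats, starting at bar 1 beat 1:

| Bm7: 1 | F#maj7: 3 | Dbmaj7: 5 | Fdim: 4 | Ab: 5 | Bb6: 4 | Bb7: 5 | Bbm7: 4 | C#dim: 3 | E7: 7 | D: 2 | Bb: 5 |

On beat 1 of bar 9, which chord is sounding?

Beat 1 of bar 9 is beat (9−1)×3 + 1 = 25 overall.
Running totals: Bm7 ends at 1, F#maj7 ends at 4, Dbmaj7 ends at 9, Fdim ends at 13, Ab ends at 18, Bb6 ends at 22, Bb7 ends at 27.
Beat 25 falls within Bb7.

Bb7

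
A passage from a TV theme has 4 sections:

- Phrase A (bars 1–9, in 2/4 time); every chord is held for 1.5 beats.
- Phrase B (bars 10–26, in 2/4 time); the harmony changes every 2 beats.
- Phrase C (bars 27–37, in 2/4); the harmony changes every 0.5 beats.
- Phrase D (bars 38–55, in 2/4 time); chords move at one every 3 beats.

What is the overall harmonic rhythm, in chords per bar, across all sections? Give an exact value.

A: 9 bars of 2 beats is 18 beats; at 1.5 beats each that's 12 chords.
B: 17 bars of 2 beats is 34 beats; at 2 beats each that's 17 chords.
C: 11 bars of 2 beats is 22 beats; at 0.5 beats each that's 44 chords.
D: 18 bars of 2 beats is 36 beats; at 3 beats each that's 12 chords.
Overall: 85 chords over 55 bars → 85/55 = 17/11 chords per bar.

17/11 chords per bar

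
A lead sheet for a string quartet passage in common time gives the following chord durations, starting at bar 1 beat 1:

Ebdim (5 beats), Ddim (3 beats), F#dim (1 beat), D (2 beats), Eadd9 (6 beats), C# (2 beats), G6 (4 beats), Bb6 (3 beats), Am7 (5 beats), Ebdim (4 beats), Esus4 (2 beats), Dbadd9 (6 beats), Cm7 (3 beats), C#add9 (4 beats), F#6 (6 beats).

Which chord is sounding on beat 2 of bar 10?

Beat 2 of bar 10 is beat (10−1)×4 + 2 = 38 overall.
Running totals: Ebdim ends at 5, Ddim ends at 8, F#dim ends at 9, D ends at 11, Eadd9 ends at 17, C# ends at 19, G6 ends at 23, Bb6 ends at 26, Am7 ends at 31, Ebdim ends at 35, Esus4 ends at 37, Dbadd9 ends at 43.
Beat 38 falls within Dbadd9.

Dbadd9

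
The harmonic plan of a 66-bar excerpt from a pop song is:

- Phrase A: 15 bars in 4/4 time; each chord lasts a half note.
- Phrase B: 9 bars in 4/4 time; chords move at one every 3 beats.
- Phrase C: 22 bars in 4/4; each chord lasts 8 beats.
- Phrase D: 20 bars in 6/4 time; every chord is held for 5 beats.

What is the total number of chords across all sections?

A has 60 beats and chords last 2 each, so 30 chords.
B has 36 beats and chords last 3 each, so 12 chords.
C has 88 beats and chords last 8 each, so 11 chords.
D has 120 beats and chords last 5 each, so 24 chords.
Total: 30 + 12 + 11 + 24 = 77.

77 chords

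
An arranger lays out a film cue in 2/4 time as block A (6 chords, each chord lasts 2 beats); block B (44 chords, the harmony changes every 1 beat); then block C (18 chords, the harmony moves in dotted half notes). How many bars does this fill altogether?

55 bars

A: 6 × 2 = 12 beats = 6 bars.
B: 44 × 1 = 44 beats = 22 bars.
C: 18 × 3 = 54 beats = 27 bars.
Total: 6 + 22 + 27 = 55 bars.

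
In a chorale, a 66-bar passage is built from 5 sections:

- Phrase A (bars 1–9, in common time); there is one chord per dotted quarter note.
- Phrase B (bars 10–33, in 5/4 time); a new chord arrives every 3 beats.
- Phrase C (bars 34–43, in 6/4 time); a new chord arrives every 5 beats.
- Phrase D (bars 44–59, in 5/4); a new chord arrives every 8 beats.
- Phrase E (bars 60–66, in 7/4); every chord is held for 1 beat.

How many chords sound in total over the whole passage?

A: 9·4 = 36 beats, 36/1.5 = 24 chords.
B: 24·5 = 120 beats, 120/3 = 40 chords.
C: 10·6 = 60 beats, 60/5 = 12 chords.
D: 16·5 = 80 beats, 80/8 = 10 chords.
E: 7·7 = 49 beats, 49/1 = 49 chords.
Total: 24 + 40 + 12 + 10 + 49 = 135.

135 chords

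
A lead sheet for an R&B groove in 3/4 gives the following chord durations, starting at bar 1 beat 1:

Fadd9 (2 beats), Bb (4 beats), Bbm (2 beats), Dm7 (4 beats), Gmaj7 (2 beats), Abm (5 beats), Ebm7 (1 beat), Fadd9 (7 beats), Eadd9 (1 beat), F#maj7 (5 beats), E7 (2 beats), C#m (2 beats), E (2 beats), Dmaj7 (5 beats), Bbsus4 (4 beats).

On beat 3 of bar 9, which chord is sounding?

Beat 3 of bar 9 is beat (9−1)×3 + 3 = 27 overall.
Running totals: Fadd9 ends at 2, Bb ends at 6, Bbm ends at 8, Dm7 ends at 12, Gmaj7 ends at 14, Abm ends at 19, Ebm7 ends at 20, Fadd9 ends at 27.
Beat 27 falls within Fadd9.

Fadd9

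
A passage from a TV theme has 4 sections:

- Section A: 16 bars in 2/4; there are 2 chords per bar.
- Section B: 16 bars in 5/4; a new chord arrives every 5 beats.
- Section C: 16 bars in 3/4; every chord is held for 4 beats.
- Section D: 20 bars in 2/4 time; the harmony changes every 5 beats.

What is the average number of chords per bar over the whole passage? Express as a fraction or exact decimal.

A: 16 bars of 2 beats is 32 beats; at 1 beat each that's 32 chords.
B: 16 bars of 5 beats is 80 beats; at 5 beats each that's 16 chords.
C: 16 bars of 3 beats is 48 beats; at 4 beats each that's 12 chords.
D: 20 bars of 2 beats is 40 beats; at 5 beats each that's 8 chords.
Overall: 68 chords over 68 bars → 68/68 = 1 chords per bar.

1 chords per bar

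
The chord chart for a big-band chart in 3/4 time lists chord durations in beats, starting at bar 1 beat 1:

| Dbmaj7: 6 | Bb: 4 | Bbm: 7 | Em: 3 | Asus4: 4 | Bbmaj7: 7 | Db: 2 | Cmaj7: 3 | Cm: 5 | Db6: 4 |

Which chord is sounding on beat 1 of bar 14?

Beat 1 of bar 14 is beat (14−1)×3 + 1 = 40 overall.
Running totals: Dbmaj7 ends at 6, Bb ends at 10, Bbm ends at 17, Em ends at 20, Asus4 ends at 24, Bbmaj7 ends at 31, Db ends at 33, Cmaj7 ends at 36, Cm ends at 41.
Beat 40 falls within Cm.

Cm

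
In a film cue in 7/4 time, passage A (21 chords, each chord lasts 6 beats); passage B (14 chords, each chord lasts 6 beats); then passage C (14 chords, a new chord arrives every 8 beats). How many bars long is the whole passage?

46 bars

A: 21 × 6 = 126 beats = 18 bars.
B: 14 × 6 = 84 beats = 12 bars.
C: 14 × 8 = 112 beats = 16 bars.
Total: 18 + 12 + 16 = 46 bars.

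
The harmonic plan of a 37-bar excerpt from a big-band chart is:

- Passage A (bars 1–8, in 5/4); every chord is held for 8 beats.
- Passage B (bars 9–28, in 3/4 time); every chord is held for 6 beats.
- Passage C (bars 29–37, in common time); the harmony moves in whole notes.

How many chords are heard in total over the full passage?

24 chords

A: 8 bars × 5 beats = 40 beats; 8 beats/chord → 5 chords.
B: 20 bars × 3 beats = 60 beats; 6 beats/chord → 10 chords.
C: 9 bars × 4 beats = 36 beats; 4 beats/chord → 9 chords.
Total: 5 + 10 + 9 = 24.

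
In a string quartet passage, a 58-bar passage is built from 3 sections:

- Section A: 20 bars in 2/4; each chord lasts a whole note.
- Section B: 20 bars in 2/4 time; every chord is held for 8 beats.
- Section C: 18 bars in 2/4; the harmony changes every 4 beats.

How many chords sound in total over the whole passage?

A: 20 bars × 2 beats = 40 beats; 4 beats/chord → 10 chords.
B: 20 bars × 2 beats = 40 beats; 8 beats/chord → 5 chords.
C: 18 bars × 2 beats = 36 beats; 4 beats/chord → 9 chords.
Total: 10 + 5 + 9 = 24.

24 chords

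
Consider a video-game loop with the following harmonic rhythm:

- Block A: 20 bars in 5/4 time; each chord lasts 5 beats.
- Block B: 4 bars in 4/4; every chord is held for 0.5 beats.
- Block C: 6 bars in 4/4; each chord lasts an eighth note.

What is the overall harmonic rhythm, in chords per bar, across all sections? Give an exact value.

A: 20 bars of 5 beats is 100 beats; at 5 beats each that's 20 chords.
B: 4 bars of 4 beats is 16 beats; at 0.5 beats each that's 32 chords.
C: 6 bars of 4 beats is 24 beats; at 0.5 beats each that's 48 chords.
Overall: 100 chords over 30 bars → 100/30 = 10/3 chords per bar.

10/3 chords per bar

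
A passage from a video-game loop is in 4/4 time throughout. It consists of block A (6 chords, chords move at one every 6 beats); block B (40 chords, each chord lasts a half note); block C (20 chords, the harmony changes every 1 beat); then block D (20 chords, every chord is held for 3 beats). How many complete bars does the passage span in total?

A: 6 × 6 = 36 beats = 9 bars.
B: 40 × 2 = 80 beats = 20 bars.
C: 20 × 1 = 20 beats = 5 bars.
D: 20 × 3 = 60 beats = 15 bars.
Total: 9 + 20 + 5 + 15 = 49 bars.

49 bars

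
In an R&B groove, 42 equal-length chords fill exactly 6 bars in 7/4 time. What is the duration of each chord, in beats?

1 beat

6 bars × 7 beats/bar = 42 beats total.
42 beats ÷ 42 chords = 1 beats per chord.
(That is a quarter note.)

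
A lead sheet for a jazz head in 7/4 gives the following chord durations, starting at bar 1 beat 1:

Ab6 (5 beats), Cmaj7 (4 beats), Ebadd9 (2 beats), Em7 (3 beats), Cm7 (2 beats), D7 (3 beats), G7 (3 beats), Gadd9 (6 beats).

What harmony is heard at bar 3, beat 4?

D7

Beat 4 of bar 3 is beat (3−1)×7 + 4 = 18 overall.
Running totals: Ab6 ends at 5, Cmaj7 ends at 9, Ebadd9 ends at 11, Em7 ends at 14, Cm7 ends at 16, D7 ends at 19.
Beat 18 falls within D7.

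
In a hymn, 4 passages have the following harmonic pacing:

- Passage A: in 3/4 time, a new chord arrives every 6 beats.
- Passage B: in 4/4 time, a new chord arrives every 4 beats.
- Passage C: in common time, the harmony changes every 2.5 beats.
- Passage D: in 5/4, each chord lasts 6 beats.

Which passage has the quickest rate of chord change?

A: each chord is 6 beats in 3/4, so 0.5 per bar.
B: each chord is 4 beats in 4/4, so 1 per bar.
C: each chord is 2.5 beats in 4/4, so 1.6 per bar.
D: each chord is 6 beats in 5/4, so 5/6 per bar.
Fastest is C at 1.6 chords/bar.

Passage C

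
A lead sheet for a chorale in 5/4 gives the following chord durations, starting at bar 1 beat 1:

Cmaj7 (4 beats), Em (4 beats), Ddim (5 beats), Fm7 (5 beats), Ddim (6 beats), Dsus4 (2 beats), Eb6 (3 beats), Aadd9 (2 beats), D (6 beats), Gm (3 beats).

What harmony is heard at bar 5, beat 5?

Beat 5 of bar 5 is beat (5−1)×5 + 5 = 25 overall.
Running totals: Cmaj7 ends at 4, Em ends at 8, Ddim ends at 13, Fm7 ends at 18, Ddim ends at 24, Dsus4 ends at 26.
Beat 25 falls within Dsus4.

Dsus4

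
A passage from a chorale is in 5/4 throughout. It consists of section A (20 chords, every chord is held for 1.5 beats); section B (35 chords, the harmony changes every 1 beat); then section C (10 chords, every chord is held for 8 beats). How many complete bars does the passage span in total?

A: 20 × 1.5 = 30 beats = 6 bars.
B: 35 × 1 = 35 beats = 7 bars.
C: 10 × 8 = 80 beats = 16 bars.
Total: 6 + 7 + 16 = 29 bars.

29 bars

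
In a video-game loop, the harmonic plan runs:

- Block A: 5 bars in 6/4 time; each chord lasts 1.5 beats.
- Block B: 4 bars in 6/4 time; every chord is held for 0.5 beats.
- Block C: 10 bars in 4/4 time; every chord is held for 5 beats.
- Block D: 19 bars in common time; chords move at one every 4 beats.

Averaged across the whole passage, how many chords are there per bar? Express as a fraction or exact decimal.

A: 5 bars of 6 beats is 30 beats; at 1.5 beats each that's 20 chords.
B: 4 bars of 6 beats is 24 beats; at 0.5 beats each that's 48 chords.
C: 10 bars of 4 beats is 40 beats; at 5 beats each that's 8 chords.
D: 19 bars of 4 beats is 76 beats; at 4 beats each that's 19 chords.
Overall: 95 chords over 38 bars → 95/38 = 2.5 chords per bar.

2.5 chords per bar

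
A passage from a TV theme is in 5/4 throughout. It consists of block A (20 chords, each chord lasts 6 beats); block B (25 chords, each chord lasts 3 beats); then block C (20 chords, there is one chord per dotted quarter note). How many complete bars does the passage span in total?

45 bars

A: 20 × 6 = 120 beats = 24 bars.
B: 25 × 3 = 75 beats = 15 bars.
C: 20 × 1.5 = 30 beats = 6 bars.
Total: 24 + 15 + 6 = 45 bars.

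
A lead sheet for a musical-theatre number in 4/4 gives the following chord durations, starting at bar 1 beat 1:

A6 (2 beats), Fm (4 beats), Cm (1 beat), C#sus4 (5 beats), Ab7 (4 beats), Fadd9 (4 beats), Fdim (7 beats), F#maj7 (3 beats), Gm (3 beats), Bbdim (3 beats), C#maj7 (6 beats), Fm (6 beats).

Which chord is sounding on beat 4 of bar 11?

Fm

Beat 4 of bar 11 is beat (11−1)×4 + 4 = 44 overall.
Running totals: A6 ends at 2, Fm ends at 6, Cm ends at 7, C#sus4 ends at 12, Ab7 ends at 16, Fadd9 ends at 20, Fdim ends at 27, F#maj7 ends at 30, Gm ends at 33, Bbdim ends at 36, C#maj7 ends at 42, Fm ends at 48.
Beat 44 falls within Fm.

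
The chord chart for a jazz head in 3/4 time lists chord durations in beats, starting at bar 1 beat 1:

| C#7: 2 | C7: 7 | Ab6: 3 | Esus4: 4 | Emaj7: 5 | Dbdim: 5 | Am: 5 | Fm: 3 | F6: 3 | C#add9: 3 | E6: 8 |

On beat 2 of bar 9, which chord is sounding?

Dbdim

Beat 2 of bar 9 is beat (9−1)×3 + 2 = 26 overall.
Running totals: C#7 ends at 2, C7 ends at 9, Ab6 ends at 12, Esus4 ends at 16, Emaj7 ends at 21, Dbdim ends at 26.
Beat 26 falls within Dbdim.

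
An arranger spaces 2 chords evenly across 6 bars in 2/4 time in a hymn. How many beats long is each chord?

6 bars × 2 beats/bar = 12 beats total.
12 beats ÷ 2 chords = 6 beats per chord.

6 beats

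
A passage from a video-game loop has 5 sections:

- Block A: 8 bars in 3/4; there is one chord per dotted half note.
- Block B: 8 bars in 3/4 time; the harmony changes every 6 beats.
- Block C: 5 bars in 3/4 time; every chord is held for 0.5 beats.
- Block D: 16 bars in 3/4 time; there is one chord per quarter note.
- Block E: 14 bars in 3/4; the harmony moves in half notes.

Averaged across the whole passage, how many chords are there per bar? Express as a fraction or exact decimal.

A: 8 bars of 3 beats is 24 beats; at 3 beats each that's 8 chords.
B: 8 bars of 3 beats is 24 beats; at 6 beats each that's 4 chords.
C: 5 bars of 3 beats is 15 beats; at 0.5 beats each that's 30 chords.
D: 16 bars of 3 beats is 48 beats; at 1 beat each that's 48 chords.
E: 14 bars of 3 beats is 42 beats; at 2 beats each that's 21 chords.
Overall: 111 chords over 51 bars → 111/51 = 37/17 chords per bar.

37/17 chords per bar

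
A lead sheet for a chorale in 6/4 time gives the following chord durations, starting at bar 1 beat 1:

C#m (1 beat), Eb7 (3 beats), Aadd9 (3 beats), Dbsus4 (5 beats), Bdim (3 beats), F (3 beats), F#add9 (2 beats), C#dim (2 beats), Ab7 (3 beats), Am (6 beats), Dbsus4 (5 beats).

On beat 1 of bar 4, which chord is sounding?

F#add9

Beat 1 of bar 4 is beat (4−1)×6 + 1 = 19 overall.
Running totals: C#m ends at 1, Eb7 ends at 4, Aadd9 ends at 7, Dbsus4 ends at 12, Bdim ends at 15, F ends at 18, F#add9 ends at 20.
Beat 19 falls within F#add9.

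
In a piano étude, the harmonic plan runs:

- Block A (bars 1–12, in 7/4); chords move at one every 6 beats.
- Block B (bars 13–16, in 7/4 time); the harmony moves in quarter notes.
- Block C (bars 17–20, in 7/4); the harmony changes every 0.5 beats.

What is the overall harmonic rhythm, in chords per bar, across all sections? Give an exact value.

A: 12 × 7 = 84 beats ÷ 6 = 14 chords.
B: 4 × 7 = 28 beats ÷ 1 = 28 chords.
C: 4 × 7 = 28 beats ÷ 0.5 = 56 chords.
Overall: 98 chords over 20 bars → 98/20 = 4.9 chords per bar.

4.9 chords per bar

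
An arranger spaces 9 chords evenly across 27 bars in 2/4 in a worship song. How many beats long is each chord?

6 beats

27 bars × 2 beats/bar = 54 beats total.
54 beats ÷ 9 chords = 6 beats per chord.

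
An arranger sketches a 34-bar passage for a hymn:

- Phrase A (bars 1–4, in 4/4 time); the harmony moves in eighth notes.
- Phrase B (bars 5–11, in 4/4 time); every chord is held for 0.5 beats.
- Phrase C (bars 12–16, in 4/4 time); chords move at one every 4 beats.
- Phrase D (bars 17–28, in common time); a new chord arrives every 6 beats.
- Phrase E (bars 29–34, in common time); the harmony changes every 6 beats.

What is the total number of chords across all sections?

105 chords

A: 4 bars × 4 beats = 16 beats; 0.5 beats/chord → 32 chords.
B: 7 bars × 4 beats = 28 beats; 0.5 beats/chord → 56 chords.
C: 5 bars × 4 beats = 20 beats; 4 beats/chord → 5 chords.
D: 12 bars × 4 beats = 48 beats; 6 beats/chord → 8 chords.
E: 6 bars × 4 beats = 24 beats; 6 beats/chord → 4 chords.
Total: 32 + 56 + 5 + 8 + 4 = 105.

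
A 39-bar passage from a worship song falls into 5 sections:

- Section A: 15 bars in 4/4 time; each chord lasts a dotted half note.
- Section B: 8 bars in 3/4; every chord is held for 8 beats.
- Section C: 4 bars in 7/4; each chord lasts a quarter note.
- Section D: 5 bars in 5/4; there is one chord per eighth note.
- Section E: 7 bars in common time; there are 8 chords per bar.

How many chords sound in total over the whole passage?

157 chords

A: 15·4 = 60 beats, 60/3 = 20 chords.
B: 8·3 = 24 beats, 24/8 = 3 chords.
C: 4·7 = 28 beats, 28/1 = 28 chords.
D: 5·5 = 25 beats, 25/0.5 = 50 chords.
E: 7·4 = 28 beats, 28/0.5 = 56 chords.
Total: 20 + 3 + 28 + 50 + 56 = 157.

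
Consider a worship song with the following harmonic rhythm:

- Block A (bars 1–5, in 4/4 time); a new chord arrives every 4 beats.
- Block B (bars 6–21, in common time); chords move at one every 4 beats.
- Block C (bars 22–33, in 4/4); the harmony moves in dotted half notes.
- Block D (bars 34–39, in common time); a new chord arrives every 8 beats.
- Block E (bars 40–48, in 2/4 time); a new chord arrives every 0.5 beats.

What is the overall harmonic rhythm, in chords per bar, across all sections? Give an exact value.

19/12 chords per bar

A: 5 × 4 = 20 beats ÷ 4 = 5 chords.
B: 16 × 4 = 64 beats ÷ 4 = 16 chords.
C: 12 × 4 = 48 beats ÷ 3 = 16 chords.
D: 6 × 4 = 24 beats ÷ 8 = 3 chords.
E: 9 × 2 = 18 beats ÷ 0.5 = 36 chords.
Overall: 76 chords over 48 bars → 76/48 = 19/12 chords per bar.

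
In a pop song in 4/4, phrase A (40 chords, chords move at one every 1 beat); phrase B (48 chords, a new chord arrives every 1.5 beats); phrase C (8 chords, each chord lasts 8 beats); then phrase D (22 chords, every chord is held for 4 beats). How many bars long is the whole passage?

66 bars

A: 40 × 1 = 40 beats = 10 bars.
B: 48 × 1.5 = 72 beats = 18 bars.
C: 8 × 8 = 64 beats = 16 bars.
D: 22 × 4 = 88 beats = 22 bars.
Total: 10 + 18 + 16 + 22 = 66 bars.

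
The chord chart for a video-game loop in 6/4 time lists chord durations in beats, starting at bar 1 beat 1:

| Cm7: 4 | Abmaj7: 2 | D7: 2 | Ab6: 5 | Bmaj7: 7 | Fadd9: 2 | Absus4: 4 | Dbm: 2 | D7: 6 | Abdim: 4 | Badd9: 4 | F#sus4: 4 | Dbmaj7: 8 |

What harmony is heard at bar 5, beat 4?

Beat 4 of bar 5 is beat (5−1)×6 + 4 = 28 overall.
Running totals: Cm7 ends at 4, Abmaj7 ends at 6, D7 ends at 8, Ab6 ends at 13, Bmaj7 ends at 20, Fadd9 ends at 22, Absus4 ends at 26, Dbm ends at 28.
Beat 28 falls within Dbm.

Dbm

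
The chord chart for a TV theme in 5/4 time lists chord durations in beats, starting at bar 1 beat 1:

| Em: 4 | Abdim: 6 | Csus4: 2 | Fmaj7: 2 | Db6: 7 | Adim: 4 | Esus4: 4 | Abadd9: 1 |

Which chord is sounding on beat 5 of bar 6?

Abadd9

Beat 5 of bar 6 is beat (6−1)×5 + 5 = 30 overall.
Running totals: Em ends at 4, Abdim ends at 10, Csus4 ends at 12, Fmaj7 ends at 14, Db6 ends at 21, Adim ends at 25, Esus4 ends at 29, Abadd9 ends at 30.
Beat 30 falls within Abadd9.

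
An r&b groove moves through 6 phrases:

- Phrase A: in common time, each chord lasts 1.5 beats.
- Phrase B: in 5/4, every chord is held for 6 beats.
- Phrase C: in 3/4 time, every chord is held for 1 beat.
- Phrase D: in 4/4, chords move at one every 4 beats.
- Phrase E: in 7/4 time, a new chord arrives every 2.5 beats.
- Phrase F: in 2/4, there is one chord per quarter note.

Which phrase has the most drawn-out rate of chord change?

Phrase B

A: 4 beats/bar ÷ 1.5 beats/chord = 8/3 chords/bar.
B: 5 beats/bar ÷ 6 beats/chord = 5/6 chords/bar.
C: 3 beats/bar ÷ 1 beat/chord = 3 chords/bar.
D: 4 beats/bar ÷ 4 beats/chord = 1 chord/bar.
E: 7 beats/bar ÷ 2.5 beats/chord = 2.8 chords/bar.
F: 2 beats/bar ÷ 1 beat/chord = 2 chords/bar.
Slowest is B at 5/6 chords/bar.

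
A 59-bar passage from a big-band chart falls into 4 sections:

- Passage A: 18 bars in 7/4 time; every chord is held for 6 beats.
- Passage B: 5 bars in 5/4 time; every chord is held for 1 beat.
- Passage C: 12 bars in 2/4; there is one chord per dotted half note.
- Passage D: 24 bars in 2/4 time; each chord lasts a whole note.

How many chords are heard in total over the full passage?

66 chords

A has 126 beats and chords last 6 each, so 21 chords.
B has 25 beats and chords last 1 each, so 25 chords.
C has 24 beats and chords last 3 each, so 8 chords.
D has 48 beats and chords last 4 each, so 12 chords.
Total: 21 + 25 + 8 + 12 = 66.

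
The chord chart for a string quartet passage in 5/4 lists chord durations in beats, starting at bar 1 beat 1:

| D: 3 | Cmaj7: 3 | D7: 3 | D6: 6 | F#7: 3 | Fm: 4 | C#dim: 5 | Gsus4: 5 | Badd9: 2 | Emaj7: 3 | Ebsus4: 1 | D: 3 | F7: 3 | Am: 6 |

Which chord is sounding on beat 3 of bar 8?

Ebsus4

Beat 3 of bar 8 is beat (8−1)×5 + 3 = 38 overall.
Running totals: D ends at 3, Cmaj7 ends at 6, D7 ends at 9, D6 ends at 15, F#7 ends at 18, Fm ends at 22, C#dim ends at 27, Gsus4 ends at 32, Badd9 ends at 34, Emaj7 ends at 37, Ebsus4 ends at 38.
Beat 38 falls within Ebsus4.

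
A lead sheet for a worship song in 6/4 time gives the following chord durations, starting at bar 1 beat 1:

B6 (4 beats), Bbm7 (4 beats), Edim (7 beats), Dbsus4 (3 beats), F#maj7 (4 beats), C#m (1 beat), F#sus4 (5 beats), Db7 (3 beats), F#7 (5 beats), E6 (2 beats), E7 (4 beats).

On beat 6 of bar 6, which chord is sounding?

Beat 6 of bar 6 is beat (6−1)×6 + 6 = 36 overall.
Running totals: B6 ends at 4, Bbm7 ends at 8, Edim ends at 15, Dbsus4 ends at 18, F#maj7 ends at 22, C#m ends at 23, F#sus4 ends at 28, Db7 ends at 31, F#7 ends at 36.
Beat 36 falls within F#7.

F#7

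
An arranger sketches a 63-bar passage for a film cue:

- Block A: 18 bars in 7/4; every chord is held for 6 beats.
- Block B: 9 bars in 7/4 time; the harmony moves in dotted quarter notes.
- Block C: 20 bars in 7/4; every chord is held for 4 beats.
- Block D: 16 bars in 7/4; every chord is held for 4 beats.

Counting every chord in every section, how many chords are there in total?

126 chords

A has 126 beats and chords last 6 each, so 21 chords.
B has 63 beats and chords last 1.5 each, so 42 chords.
C has 140 beats and chords last 4 each, so 35 chords.
D has 112 beats and chords last 4 each, so 28 chords.
Total: 21 + 42 + 35 + 28 = 126.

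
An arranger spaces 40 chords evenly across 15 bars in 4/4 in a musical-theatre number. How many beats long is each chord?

1.5 beats

15 bars × 4 beats/bar = 60 beats total.
60 beats ÷ 40 chords = 1.5 beats per chord.
(That is a dotted quarter note.)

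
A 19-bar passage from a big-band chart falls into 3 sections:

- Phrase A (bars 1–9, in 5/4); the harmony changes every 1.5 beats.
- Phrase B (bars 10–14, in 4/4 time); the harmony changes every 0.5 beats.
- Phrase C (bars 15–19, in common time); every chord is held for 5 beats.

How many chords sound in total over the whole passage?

A has 45 beats and chords last 1.5 each, so 30 chords.
B has 20 beats and chords last 0.5 each, so 40 chords.
C has 20 beats and chords last 5 each, so 4 chords.
Total: 30 + 40 + 4 = 74.

74 chords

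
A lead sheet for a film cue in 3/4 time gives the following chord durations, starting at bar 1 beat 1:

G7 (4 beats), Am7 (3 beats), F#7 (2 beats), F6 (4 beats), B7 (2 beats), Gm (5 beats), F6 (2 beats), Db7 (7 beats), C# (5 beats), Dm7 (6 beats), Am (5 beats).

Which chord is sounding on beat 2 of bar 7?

Gm

Beat 2 of bar 7 is beat (7−1)×3 + 2 = 20 overall.
Running totals: G7 ends at 4, Am7 ends at 7, F#7 ends at 9, F6 ends at 13, B7 ends at 15, Gm ends at 20.
Beat 20 falls within Gm.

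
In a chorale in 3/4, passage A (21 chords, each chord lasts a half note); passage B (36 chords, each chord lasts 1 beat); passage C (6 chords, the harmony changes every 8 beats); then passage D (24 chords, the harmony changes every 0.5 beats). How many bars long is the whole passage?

46 bars

A: 21 × 2 = 42 beats = 14 bars.
B: 36 × 1 = 36 beats = 12 bars.
C: 6 × 8 = 48 beats = 16 bars.
D: 24 × 0.5 = 12 beats = 4 bars.
Total: 14 + 12 + 16 + 4 = 46 bars.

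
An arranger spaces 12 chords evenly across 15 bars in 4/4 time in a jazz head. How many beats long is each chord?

5 beats

15 bars × 4 beats/bar = 60 beats total.
60 beats ÷ 12 chords = 5 beats per chord.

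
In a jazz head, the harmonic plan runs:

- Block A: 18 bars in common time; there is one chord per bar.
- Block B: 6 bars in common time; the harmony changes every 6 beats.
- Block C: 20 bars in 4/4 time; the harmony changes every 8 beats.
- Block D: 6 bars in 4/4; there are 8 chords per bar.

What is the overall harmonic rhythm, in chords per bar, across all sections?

1.6 chords per bar

A: 18 × 4 = 72 beats ÷ 4 = 18 chords.
B: 6 × 4 = 24 beats ÷ 6 = 4 chords.
C: 20 × 4 = 80 beats ÷ 8 = 10 chords.
D: 6 × 4 = 24 beats ÷ 0.5 = 48 chords.
Overall: 80 chords over 50 bars → 80/50 = 1.6 chords per bar.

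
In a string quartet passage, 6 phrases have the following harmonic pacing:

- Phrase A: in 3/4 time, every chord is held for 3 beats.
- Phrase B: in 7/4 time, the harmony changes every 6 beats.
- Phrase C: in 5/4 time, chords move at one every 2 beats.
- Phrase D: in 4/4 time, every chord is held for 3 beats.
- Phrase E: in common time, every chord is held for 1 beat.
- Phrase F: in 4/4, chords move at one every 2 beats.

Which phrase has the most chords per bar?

A: each chord is 3 beats in 3/4, so 1 per bar.
B: each chord is 6 beats in 7/4, so 7/6 per bar.
C: each chord is 2 beats in 5/4, so 2.5 per bar.
D: each chord is 3 beats in 4/4, so 4/3 per bar.
E: each chord is 1 beat in 4/4, so 4 per bar.
F: each chord is 2 beats in 4/4, so 2 per bar.
Fastest is E at 4 chords/bar.

Phrase E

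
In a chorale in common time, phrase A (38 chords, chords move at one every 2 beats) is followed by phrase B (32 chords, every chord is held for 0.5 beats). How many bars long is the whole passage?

23 bars

A: 38 × 2 = 76 beats = 19 bars.
B: 32 × 0.5 = 16 beats = 4 bars.
Total: 19 + 4 = 23 bars.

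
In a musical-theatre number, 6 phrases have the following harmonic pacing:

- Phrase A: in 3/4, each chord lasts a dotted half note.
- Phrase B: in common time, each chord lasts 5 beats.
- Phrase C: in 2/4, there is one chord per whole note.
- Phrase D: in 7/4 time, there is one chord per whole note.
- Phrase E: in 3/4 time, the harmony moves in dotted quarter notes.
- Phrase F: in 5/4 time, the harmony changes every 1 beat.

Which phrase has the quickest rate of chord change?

A: each chord is 3 beats in 3/4, so 1 per bar.
B: each chord is 5 beats in 4/4, so 0.8 per bar.
C: each chord is 4 beats in 2/4, so 0.5 per bar.
D: each chord is 4 beats in 7/4, so 1.75 per bar.
E: each chord is 1.5 beats in 3/4, so 2 per bar.
F: each chord is 1 beat in 5/4, so 5 per bar.
Fastest is F at 5 chords/bar.

Phrase F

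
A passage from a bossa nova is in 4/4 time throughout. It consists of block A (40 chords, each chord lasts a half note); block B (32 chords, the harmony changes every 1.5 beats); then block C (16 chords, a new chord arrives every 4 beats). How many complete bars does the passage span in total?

48 bars

A: 40 × 2 = 80 beats = 20 bars.
B: 32 × 1.5 = 48 beats = 12 bars.
C: 16 × 4 = 64 beats = 16 bars.
Total: 20 + 12 + 16 = 48 bars.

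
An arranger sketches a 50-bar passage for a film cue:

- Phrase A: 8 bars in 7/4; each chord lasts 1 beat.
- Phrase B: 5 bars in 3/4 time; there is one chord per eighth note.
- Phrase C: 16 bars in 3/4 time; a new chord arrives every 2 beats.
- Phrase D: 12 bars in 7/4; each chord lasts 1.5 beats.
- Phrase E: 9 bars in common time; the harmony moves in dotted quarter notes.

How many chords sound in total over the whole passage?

A has 56 beats and chords last 1 each, so 56 chords.
B has 15 beats and chords last 0.5 each, so 30 chords.
C has 48 beats and chords last 2 each, so 24 chords.
D has 84 beats and chords last 1.5 each, so 56 chords.
E has 36 beats and chords last 1.5 each, so 24 chords.
Total: 56 + 30 + 24 + 56 + 24 = 190.

190 chords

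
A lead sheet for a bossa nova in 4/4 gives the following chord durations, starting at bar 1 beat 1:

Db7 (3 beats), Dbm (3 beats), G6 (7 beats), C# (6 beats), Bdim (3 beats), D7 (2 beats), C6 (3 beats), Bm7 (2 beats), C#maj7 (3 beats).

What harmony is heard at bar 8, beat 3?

C#maj7

Beat 3 of bar 8 is beat (8−1)×4 + 3 = 31 overall.
Running totals: Db7 ends at 3, Dbm ends at 6, G6 ends at 13, C# ends at 19, Bdim ends at 22, D7 ends at 24, C6 ends at 27, Bm7 ends at 29, C#maj7 ends at 32.
Beat 31 falls within C#maj7.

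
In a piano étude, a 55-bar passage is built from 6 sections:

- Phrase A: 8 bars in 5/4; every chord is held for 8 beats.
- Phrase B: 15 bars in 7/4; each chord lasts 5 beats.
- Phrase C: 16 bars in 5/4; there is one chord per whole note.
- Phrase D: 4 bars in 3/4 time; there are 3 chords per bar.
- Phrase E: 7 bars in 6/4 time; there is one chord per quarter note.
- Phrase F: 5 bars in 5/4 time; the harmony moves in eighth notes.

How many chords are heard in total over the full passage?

A: 8 bars × 5 beats = 40 beats; 8 beats/chord → 5 chords.
B: 15 bars × 7 beats = 105 beats; 5 beats/chord → 21 chords.
C: 16 bars × 5 beats = 80 beats; 4 beats/chord → 20 chords.
D: 4 bars × 3 beats = 12 beats; 1 beat/chord → 12 chords.
E: 7 bars × 6 beats = 42 beats; 1 beat/chord → 42 chords.
F: 5 bars × 5 beats = 25 beats; 0.5 beats/chord → 50 chords.
Total: 5 + 21 + 20 + 12 + 42 + 50 = 150.

150 chords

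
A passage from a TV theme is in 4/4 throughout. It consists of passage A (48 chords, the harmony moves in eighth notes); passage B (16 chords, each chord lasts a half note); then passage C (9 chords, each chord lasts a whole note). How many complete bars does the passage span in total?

23 bars

A: 48 × 0.5 = 24 beats = 6 bars.
B: 16 × 2 = 32 beats = 8 bars.
C: 9 × 4 = 36 beats = 9 bars.
Total: 6 + 8 + 9 = 23 bars.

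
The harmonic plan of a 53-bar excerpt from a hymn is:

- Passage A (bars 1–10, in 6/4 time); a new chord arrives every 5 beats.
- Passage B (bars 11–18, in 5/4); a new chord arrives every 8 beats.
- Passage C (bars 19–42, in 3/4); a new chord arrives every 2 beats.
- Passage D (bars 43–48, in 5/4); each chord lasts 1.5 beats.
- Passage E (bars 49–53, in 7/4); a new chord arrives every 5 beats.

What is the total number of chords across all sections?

A has 60 beats and chords last 5 each, so 12 chords.
B has 40 beats and chords last 8 each, so 5 chords.
C has 72 beats and chords last 2 each, so 36 chords.
D has 30 beats and chords last 1.5 each, so 20 chords.
E has 35 beats and chords last 5 each, so 7 chords.
Total: 12 + 5 + 36 + 20 + 7 = 80.

80 chords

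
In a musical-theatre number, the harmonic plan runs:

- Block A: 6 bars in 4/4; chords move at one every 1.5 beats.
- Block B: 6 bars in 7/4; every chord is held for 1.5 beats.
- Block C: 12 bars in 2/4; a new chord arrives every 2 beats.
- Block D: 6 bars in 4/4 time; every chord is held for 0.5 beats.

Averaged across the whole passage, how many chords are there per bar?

A: 6 bars of 4 beats is 24 beats; at 1.5 beats each that's 16 chords.
B: 6 bars of 7 beats is 42 beats; at 1.5 beats each that's 28 chords.
C: 12 bars of 2 beats is 24 beats; at 2 beats each that's 12 chords.
D: 6 bars of 4 beats is 24 beats; at 0.5 beats each that's 48 chords.
Overall: 104 chords over 30 bars → 104/30 = 52/15 chords per bar.

52/15 chords per bar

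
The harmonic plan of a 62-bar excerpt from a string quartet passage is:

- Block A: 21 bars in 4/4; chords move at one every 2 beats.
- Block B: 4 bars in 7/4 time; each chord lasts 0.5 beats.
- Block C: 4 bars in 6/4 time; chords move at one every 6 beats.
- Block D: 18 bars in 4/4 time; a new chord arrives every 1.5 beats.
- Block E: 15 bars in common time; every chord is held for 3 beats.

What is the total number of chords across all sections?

A has 84 beats and chords last 2 each, so 42 chords.
B has 28 beats and chords last 0.5 each, so 56 chords.
C has 24 beats and chords last 6 each, so 4 chords.
D has 72 beats and chords last 1.5 each, so 48 chords.
E has 60 beats and chords last 3 each, so 20 chords.
Total: 42 + 56 + 4 + 48 + 20 = 170.

170 chords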